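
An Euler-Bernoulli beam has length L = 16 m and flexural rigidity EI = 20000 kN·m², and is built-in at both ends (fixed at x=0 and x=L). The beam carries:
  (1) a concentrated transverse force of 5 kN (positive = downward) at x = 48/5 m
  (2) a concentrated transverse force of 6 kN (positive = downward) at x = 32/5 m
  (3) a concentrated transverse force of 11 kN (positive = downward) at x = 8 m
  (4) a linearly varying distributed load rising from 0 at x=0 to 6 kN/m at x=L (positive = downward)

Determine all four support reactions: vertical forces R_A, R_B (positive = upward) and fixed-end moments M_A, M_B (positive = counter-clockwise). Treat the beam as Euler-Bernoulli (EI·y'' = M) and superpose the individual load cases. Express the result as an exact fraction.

Load 1 — point force P=5 kN at a=48/5 m (b=L-a=32/5):
  R_A = Pb²(3a+b)/L³ = 5·(32/5)²·(3·(48/5)+(32/5))/16³ = 44/25 kN
  M_A = Pab²/L² = 5·(48/5)·(32/5)²/16² = 192/25 kN·m
  R_B = Pa²(a+3b)/L³ = 5·(48/5)²·((48/5)+3·(32/5))/16³ = 81/25 kN
  M_B = -Pa²b/L² = -5·(48/5)²·(32/5)/16² = -288/25 kN·m
Load 2 — point force P=6 kN at a=32/5 m (b=L-a=48/5):
  R_A = Pb²(3a+b)/L³ = 6·(48/5)²·(3·(32/5)+(48/5))/16³ = 486/125 kN
  M_A = Pab²/L² = 6·(32/5)·(48/5)²/16² = 1728/125 kN·m
  R_B = Pa²(a+3b)/L³ = 6·(32/5)²·((32/5)+3·(48/5))/16³ = 264/125 kN
  M_B = -Pa²b/L² = -6·(32/5)²·(48/5)/16² = -1152/125 kN·m
Load 3 — point force P=11 kN at a=8 m (b=L-a=8):
  R_A = Pb²(3a+b)/L³ = 11·8²·(3·8+8)/16³ = 11/2 kN
  M_A = Pab²/L² = 11·8·8²/16² = 22 kN·m
  R_B = Pa²(a+3b)/L³ = 11·8²·(8+3·8)/16³ = 11/2 kN
  M_B = -Pa²b/L² = -11·8²·8/16² = -22 kN·m
Load 4 — triangular load w₀=6 kN/m (0→w₀ over full span):
  R_A = 3w₀L/20 = 3·6·16/20 = 72/5 kN
  M_A = w₀L²/30 = 6·16²/30 = 256/5 kN·m
  R_B = 7w₀L/20 = 7·6·16/20 = 168/5 kN
  M_B = -w₀L²/20 = -6·16²/20 = -384/5 kN·m
Superposition: R_A = 6387/250 kN, M_A = 11838/125 kN·m, R_B = 11113/250 kN, M_B = -14942/125 kN·m

R_A = 6387/250 kN, M_A = 11838/125 kN·m, R_B = 11113/250 kN, M_B = -14942/125 kN·m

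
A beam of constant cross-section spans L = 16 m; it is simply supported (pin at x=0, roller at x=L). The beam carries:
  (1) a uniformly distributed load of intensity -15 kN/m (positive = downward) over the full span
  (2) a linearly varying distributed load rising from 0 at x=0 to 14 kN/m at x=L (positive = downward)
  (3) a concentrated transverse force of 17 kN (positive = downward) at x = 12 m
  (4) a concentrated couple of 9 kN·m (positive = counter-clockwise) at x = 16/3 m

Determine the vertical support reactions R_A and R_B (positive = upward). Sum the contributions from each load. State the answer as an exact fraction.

Load 1 — uniform load w=-15 kN/m over full span:
  R_A = wL/2 = (-15)·16/2 = -120 kN
  R_B = wL/2 = (-15)·16/2 = -120 kN
Load 2 — triangular load w₀=14 kN/m (0→w₀ over full span):
  R_A = w₀L/6 = 14·16/6 = 112/3 kN
  R_B = w₀L/3 = 14·16/3 = 224/3 kN
Load 3 — point force P=17 kN at a=12 m (b=L-a=4):
  R_A = Pb/L = 17·4/16 = 17/4 kN
  R_B = Pa/L = 17·12/16 = 51/4 kN
Load 4 — applied couple M₀=9 kN·m at a=16/3 m (b=L-a=32/3):
  R_A = M₀/L = 9/16 kN
  R_B = -M₀/L = -9/16 kN
Superposition: R_A = -3737/48 kN, R_B = -1591/48 kN

R_A = -3737/48 kN, R_B = -1591/48 kN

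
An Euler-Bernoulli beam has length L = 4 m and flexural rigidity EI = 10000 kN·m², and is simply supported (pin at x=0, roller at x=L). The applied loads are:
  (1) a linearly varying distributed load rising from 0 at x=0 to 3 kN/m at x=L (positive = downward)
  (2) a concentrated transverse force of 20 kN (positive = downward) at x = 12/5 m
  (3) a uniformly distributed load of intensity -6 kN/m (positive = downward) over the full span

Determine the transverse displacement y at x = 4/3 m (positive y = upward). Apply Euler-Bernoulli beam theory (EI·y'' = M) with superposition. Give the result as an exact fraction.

Load 1 — triangular load w₀=3 kN/m (0→w₀ over full span):
  y_1 = -w₀x(7L⁴-10L²x²+3x⁴)/(360LEI) = -3·(4/3)·(7·4⁴-10·4²·(4/3)²+3·(4/3)⁴)/(360·4·10000) = -64/151875 m
Load 2 — point force P=20 kN at a=12/5 m (b=L-a=8/5):
  y_2 = -Pbx(L²-b²-x²)/(6LEI)  [x≤a] = -20·(8/5)·(4/3)·(4²-(8/5)²-(4/3)²)/(6·4·10000) = -2624/1265625 m
Load 3 — uniform load w=-6 kN/m over full span:
  y_3 = -wx(L³-2Lx²+x³)/(24EI) = -(-6)·(4/3)·(4³-2·4·(4/3)²+(4/3)³)/(24·10000) = 88/50625 m
Superposition: y = Σ y_i = -2872/3796875 m ≈ -0.000756 m

y(4/3) = -2872/3796875 m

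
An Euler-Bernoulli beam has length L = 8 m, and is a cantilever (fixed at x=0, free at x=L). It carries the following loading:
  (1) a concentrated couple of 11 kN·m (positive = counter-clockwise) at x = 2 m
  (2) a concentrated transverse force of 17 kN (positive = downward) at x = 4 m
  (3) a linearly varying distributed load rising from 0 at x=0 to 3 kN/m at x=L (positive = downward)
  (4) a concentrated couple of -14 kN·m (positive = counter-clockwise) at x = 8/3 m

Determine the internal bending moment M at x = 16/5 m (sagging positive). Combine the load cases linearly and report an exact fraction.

M(16/5) = -5156/125 kN·m

Load 1 — applied couple M₀=11 kN·m at a=2 m (b=L-a=6):
  M_1 = 0  [x>a] = 0 kN·m
Load 2 — point force P=17 kN at a=4 m (b=L-a=4):
  M_2 = -P(a-x)  [x≤a] = -17·(4-(16/5)) = -68/5 kN·m
Load 3 — triangular load w₀=3 kN/m (0→w₀ over full span):
  M_3 = w₀Lx/2 - w₀L²/3 - w₀x³/(6L) = 3·8·(16/5)/2 - 3·8²/3 - 3·(16/5)³/(6·8) = -3456/125 kN·m
Load 4 — applied couple M₀=-14 kN·m at a=8/3 m (b=L-a=16/3):
  M_4 = 0  [x>a] = 0 kN·m
Superposition: M = Σ M_i = -5156/125 kN·m ≈ -41.248000 kN·m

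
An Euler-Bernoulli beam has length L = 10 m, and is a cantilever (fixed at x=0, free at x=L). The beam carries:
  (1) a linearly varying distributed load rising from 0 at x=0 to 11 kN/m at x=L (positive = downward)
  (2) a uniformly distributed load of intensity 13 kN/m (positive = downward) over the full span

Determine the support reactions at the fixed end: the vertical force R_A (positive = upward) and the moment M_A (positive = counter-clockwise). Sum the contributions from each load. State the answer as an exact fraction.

Load 1 — triangular load w₀=11 kN/m (0→w₀ over full span):
  R_A = w₀L/2 = 11·10/2 = 55 kN
  M_A = w₀L²/3 = 11·10²/3 = 1100/3 kN·m
Load 2 — uniform load w=13 kN/m over full span:
  R_A = wL = 13·10 = 130 kN
  M_A = wL²/2 = 13·10²/2 = 650 kN·m
Superposition: R_A = 185 kN, M_A = 3050/3 kN·m

R_A = 185 kN, M_A = 3050/3 kN·m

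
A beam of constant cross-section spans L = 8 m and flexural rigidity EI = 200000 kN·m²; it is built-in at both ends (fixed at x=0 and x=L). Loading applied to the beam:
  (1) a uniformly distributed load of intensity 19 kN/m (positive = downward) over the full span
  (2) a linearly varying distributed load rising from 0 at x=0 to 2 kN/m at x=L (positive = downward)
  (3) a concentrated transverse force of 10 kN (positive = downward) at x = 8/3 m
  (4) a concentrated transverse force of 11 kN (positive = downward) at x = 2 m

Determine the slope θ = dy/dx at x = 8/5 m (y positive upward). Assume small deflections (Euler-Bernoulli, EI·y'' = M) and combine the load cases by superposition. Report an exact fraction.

Load 1 — uniform load w=19 kN/m over full span:
  θ_1 = -wx(L-x)(L-2x)/(12EI) = -19·(8/5)·(8-(8/5))·(8-2·(8/5))/(12·200000) = -152/390625 rad
Load 2 — triangular load w₀=2 kN/m (0→w₀ over full span):
  θ_2 = -w₀(2x(L-x)(L-2x)(x+2L)+x²(L-x)²)/(120LEI) = -2·(2·(8/5)·(8-(8/5))·(8-2·(8/5))·((8/5)+2·8)+(8/5)²·(8-(8/5))²)/(120·8·200000) = -112/5859375 rad
Load 3 — point force P=10 kN at a=8/3 m (b=L-a=16/3):
  θ_3 = -Pb²x(2aL-(3a+b)x)/(2L³EI)  [x≤a] = -10·(16/3)²·(8/5)·(2·(8/3)·8-(3·(8/3)+(16/3))·(8/5))/(2·8³·200000) = -4/84375 rad
Load 4 — point force P=11 kN at a=2 m (b=L-a=6):
  θ_4 = -Pb²x(2aL-(3a+b)x)/(2L³EI)  [x≤a] = -11·6²·(8/5)·(2·2·8-(3·2+6)·(8/5))/(2·8³·200000) = -99/2500000 rad
Superposition: θ = Σ θ_i = -835721/1687500000 rad ≈ -0.000495 rad

θ(8/5) = -835721/1687500000 rad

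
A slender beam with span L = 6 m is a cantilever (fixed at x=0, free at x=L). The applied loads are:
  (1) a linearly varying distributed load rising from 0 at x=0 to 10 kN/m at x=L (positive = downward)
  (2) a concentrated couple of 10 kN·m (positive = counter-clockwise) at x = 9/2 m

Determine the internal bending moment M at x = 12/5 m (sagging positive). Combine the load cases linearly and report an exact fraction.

M(12/5) = -1046/25 kN·m

Load 1 — triangular load w₀=10 kN/m (0→w₀ over full span):
  M_1 = w₀Lx/2 - w₀L²/3 - w₀x³/(6L) = 10·6·(12/5)/2 - 10·6²/3 - 10·(12/5)³/(6·6) = -1296/25 kN·m
Load 2 — applied couple M₀=10 kN·m at a=9/2 m (b=L-a=3/2):
  M_2 = M₀  [x≤a] = 10 = 10 kN·m
Superposition: M = Σ M_i = -1046/25 kN·m ≈ -41.840000 kN·m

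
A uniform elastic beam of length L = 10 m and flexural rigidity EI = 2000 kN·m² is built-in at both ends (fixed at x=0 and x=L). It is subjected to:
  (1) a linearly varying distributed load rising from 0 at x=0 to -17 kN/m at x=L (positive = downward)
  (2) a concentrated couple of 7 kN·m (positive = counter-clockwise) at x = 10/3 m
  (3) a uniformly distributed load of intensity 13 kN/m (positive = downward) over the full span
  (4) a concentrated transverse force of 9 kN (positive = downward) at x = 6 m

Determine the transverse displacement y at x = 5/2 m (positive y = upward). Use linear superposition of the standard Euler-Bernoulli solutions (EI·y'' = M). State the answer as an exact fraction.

y(5/2) = -17453/368640 m

Load 1 — triangular load w₀=-17 kN/m (0→w₀ over full span):
  y_1 = -w₀x²(L-x)²(x+2L)/(120LEI) = -(-17)·(5/2)²·(10-(5/2))²·((5/2)+2·10)/(120·10·2000) = 459/8192 m
Load 2 — applied couple M₀=7 kN·m at a=10/3 m (b=L-a=20/3):
  y_2 = (R_Ax³/6 - M_Ax²/2)/EI  [x≤a] with R_A=14/15, M_A=0 = ((14/15)·(5/2)³/6 - 0·(5/2)²/2)/2000 = 7/5760 m
Load 3 — uniform load w=13 kN/m over full span:
  y_3 = -wx²(L-x)²/(24EI) = -13·(5/2)²·(10-(5/2))²/(24·2000) = -195/2048 m
Load 4 — point force P=9 kN at a=6 m (b=L-a=4):
  y_4 = -Pb²x²(3aL-(3a+b)x)/(6L³EI)  [x≤a] = -9·4²·(5/2)²·(3·6·10-(3·6+4)·(5/2))/(6·10³·2000) = -3/320 m
Superposition: y = Σ y_i = -17453/368640 m ≈ -0.047344 m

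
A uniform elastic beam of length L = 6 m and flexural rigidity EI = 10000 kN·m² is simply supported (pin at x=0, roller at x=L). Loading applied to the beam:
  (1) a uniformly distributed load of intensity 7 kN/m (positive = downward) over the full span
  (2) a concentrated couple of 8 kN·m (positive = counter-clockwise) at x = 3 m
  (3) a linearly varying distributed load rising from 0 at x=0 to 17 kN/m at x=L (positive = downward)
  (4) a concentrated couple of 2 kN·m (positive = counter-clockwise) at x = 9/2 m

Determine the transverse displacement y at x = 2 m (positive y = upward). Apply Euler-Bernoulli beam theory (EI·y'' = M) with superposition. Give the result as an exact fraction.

Load 1 — uniform load w=7 kN/m over full span:
  y_1 = -wx(L³-2Lx²+x³)/(24EI) = -7·2·(6³-2·6·2²+2³)/(24·10000) = -77/7500 m
Load 2 — applied couple M₀=8 kN·m at a=3 m (b=L-a=3):
  y_2 = (M₀x³/(6L)+C₁x)/EI  [x≤a] with C₁=M₀(3b²-L²)/(6L)=-2 = (8·2³/(6·6)+(-2)·2)/10000 = -1/4500 m
Load 3 — triangular load w₀=17 kN/m (0→w₀ over full span):
  y_3 = -w₀x(7L⁴-10L²x²+3x⁴)/(360LEI) = -17·2·(7·6⁴-10·6²·2²+3·2⁴)/(360·6·10000) = -68/5625 m
Load 4 — applied couple M₀=2 kN·m at a=9/2 m (b=L-a=3/2):
  y_4 = (M₀x³/(6L)+C₁x)/EI  [x≤a] with C₁=M₀(3b²-L²)/(6L)=-13/8 = (2·2³/(6·6)+(-13/8)·2)/10000 = -101/360000 m
Superposition: y = Σ y_i = -2743/120000 m ≈ -0.022858 m

y(2) = -2743/120000 m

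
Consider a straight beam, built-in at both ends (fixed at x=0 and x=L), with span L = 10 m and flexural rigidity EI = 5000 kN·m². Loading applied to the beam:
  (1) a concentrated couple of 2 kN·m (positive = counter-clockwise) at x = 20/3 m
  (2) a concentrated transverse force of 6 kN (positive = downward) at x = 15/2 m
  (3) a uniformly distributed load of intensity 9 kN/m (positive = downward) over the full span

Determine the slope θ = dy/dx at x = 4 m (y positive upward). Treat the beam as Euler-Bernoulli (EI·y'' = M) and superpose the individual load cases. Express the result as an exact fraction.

Load 1 — applied couple M₀=2 kN·m at a=20/3 m (b=L-a=10/3):
  θ_1 = (R_Ax²/2 - M_Ax)/EI  [x≤a] with R_A=4/15, M_A=2/3 = ((4/15)·4²/2 - (2/3)·4)/5000 = -1/9375 rad
Load 2 — point force P=6 kN at a=15/2 m (b=L-a=5/2):
  θ_2 = -Pb²x(2aL-(3a+b)x)/(2L³EI)  [x≤a] = -6·(5/2)²·4·(2·(15/2)·10-(3·(15/2)+(5/2))·4)/(2·10³·5000) = -3/4000 rad
Load 3 — uniform load w=9 kN/m over full span:
  θ_3 = -wx(L-x)(L-2x)/(12EI) = -9·4·(10-4)·(10-2·4)/(12·5000) = -9/1250 rad
Superposition: θ = Σ θ_i = -2417/300000 rad ≈ -0.008057 rad

θ(4) = -2417/300000 rad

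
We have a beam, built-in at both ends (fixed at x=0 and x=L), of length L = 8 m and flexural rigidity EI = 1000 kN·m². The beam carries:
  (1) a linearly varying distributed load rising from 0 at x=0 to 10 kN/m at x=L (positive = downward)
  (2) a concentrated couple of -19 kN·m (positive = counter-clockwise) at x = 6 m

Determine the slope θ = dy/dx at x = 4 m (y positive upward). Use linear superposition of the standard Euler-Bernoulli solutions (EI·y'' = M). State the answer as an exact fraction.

θ(4) = -7/24000 rad

Load 1 — triangular load w₀=10 kN/m (0→w₀ over full span):
  θ_1 = -w₀(2x(L-x)(L-2x)(x+2L)+x²(L-x)²)/(120LEI) = -10·(2·4·(8-4)·(8-2·4)·(4+2·8)+4²·(8-4)²)/(120·8·1000) = -1/375 rad
Load 2 — applied couple M₀=-19 kN·m at a=6 m (b=L-a=2):
  θ_2 = (R_Ax²/2 - M_Ax)/EI  [x≤a] with R_A=-171/64, M_A=-95/16 = ((-171/64)·4²/2 - (-95/16)·4)/1000 = 19/8000 rad
Superposition: θ = Σ θ_i = -7/24000 rad ≈ -0.000292 rad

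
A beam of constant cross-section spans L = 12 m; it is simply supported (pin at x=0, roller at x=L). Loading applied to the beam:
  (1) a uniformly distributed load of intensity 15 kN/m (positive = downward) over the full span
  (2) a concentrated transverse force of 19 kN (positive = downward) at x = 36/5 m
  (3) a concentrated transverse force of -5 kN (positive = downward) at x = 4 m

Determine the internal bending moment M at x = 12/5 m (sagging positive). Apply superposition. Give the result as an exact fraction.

Load 1 — uniform load w=15 kN/m over full span:
  M_1 = wx(L-x)/2 = 15·(12/5)·(12-(12/5))/2 = 864/5 kN·m
Load 2 — point force P=19 kN at a=36/5 m (b=L-a=24/5):
  M_2 = Pbx/L  [x≤a] = 19·(24/5)·(12/5)/12 = 456/25 kN·m
Load 3 — point force P=-5 kN at a=4 m (b=L-a=8):
  M_3 = Pbx/L  [x≤a] = (-5)·8·(12/5)/12 = -8 kN·m
Superposition: M = Σ M_i = 4576/25 kN·m ≈ 183.040000 kN·m

M(12/5) = 4576/25 kN·m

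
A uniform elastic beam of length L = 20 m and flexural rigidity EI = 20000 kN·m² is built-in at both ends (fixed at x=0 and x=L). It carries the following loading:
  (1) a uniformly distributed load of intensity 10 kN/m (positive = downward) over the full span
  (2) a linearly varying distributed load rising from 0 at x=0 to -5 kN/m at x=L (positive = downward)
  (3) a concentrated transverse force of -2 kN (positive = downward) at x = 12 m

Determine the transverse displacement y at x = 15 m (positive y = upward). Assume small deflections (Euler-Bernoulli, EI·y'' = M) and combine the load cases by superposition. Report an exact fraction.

Load 1 — uniform load w=10 kN/m over full span:
  y_1 = -wx²(L-x)²/(24EI) = -10·15²·(20-15)²/(24·20000) = -15/128 m
Load 2 — triangular load w₀=-5 kN/m (0→w₀ over full span):
  y_2 = -w₀x²(L-x)²(x+2L)/(120LEI) = -(-5)·15²·(20-15)²·(15+2·20)/(120·20·20000) = 33/1024 m
Load 3 — point force P=-2 kN at a=12 m (b=L-a=8):
  y_3 = -Pa²(L-x)²(3bL-(3b+a)(L-x))/(6L³EI)  [x>a] = -(-2)·12²·(20-15)²·(3·8·20-(3·8+12)·(20-15))/(6·20³·20000) = 9/4000 m
Superposition: y = Σ y_i = -10587/128000 m ≈ -0.082711 m

y(15) = -10587/128000 m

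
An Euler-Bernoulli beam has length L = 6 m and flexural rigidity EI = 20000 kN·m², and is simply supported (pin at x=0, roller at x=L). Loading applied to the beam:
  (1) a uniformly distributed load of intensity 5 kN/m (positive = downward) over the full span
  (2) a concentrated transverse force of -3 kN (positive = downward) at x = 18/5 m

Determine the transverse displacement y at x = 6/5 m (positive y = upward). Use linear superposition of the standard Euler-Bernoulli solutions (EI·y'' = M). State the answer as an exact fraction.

Load 1 — uniform load w=5 kN/m over full span:
  y_1 = -wx(L³-2Lx²+x³)/(24EI) = -5·(6/5)·(6³-2·6·(6/5)²+(6/5)³)/(24·20000) = -783/312500 m
Load 2 — point force P=-3 kN at a=18/5 m (b=L-a=12/5):
  y_2 = -Pbx(L²-b²-x²)/(6LEI)  [x≤a] = -(-3)·(12/5)·(6/5)·(6²-(12/5)²-(6/5)²)/(6·6·20000) = 27/78125 m
Superposition: y = Σ y_i = -27/12500 m ≈ -0.002160 m

y(6/5) = -27/12500 m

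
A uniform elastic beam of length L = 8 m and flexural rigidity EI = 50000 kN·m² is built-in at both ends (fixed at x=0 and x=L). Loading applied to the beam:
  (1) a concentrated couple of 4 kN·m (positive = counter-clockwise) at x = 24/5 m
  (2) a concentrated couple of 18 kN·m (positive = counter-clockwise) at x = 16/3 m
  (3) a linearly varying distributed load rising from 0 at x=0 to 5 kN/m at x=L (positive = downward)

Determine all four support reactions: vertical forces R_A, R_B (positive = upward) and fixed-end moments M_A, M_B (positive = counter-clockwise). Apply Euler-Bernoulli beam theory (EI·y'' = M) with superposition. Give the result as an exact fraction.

Load 1 — applied couple M₀=4 kN·m at a=24/5 m (b=L-a=16/5):
  R_A = 6M₀ab/L³ = 6·4·(24/5)·(16/5)/8³ = 18/25 kN
  M_A = M₀b(2a-b)/L² = 4·(16/5)·(2·(24/5)-(16/5))/8² = 32/25 kN·m
  R_B = -6M₀ab/L³ = -6·4·(24/5)·(16/5)/8³ = -18/25 kN
  M_B = M₀a(2b-a)/L² = 4·(24/5)·(2·(16/5)-(24/5))/8² = 12/25 kN·m
Load 2 — applied couple M₀=18 kN·m at a=16/3 m (b=L-a=8/3):
  R_A = 6M₀ab/L³ = 6·18·(16/3)·(8/3)/8³ = 3 kN
  M_A = M₀b(2a-b)/L² = 18·(8/3)·(2·(16/3)-(8/3))/8² = 6 kN·m
  R_B = -6M₀ab/L³ = -6·18·(16/3)·(8/3)/8³ = -3 kN
  M_B = M₀a(2b-a)/L² = 18·(16/3)·(2·(8/3)-(16/3))/8² = 0 kN·m
Load 3 — triangular load w₀=5 kN/m (0→w₀ over full span):
  R_A = 3w₀L/20 = 3·5·8/20 = 6 kN
  M_A = w₀L²/30 = 5·8²/30 = 32/3 kN·m
  R_B = 7w₀L/20 = 7·5·8/20 = 14 kN
  M_B = -w₀L²/20 = -5·8²/20 = -16 kN·m
Superposition: R_A = 243/25 kN, M_A = 1346/75 kN·m, R_B = 257/25 kN, M_B = -388/25 kN·m

R_A = 243/25 kN, M_A = 1346/75 kN·m, R_B = 257/25 kN, M_B = -388/25 kN·m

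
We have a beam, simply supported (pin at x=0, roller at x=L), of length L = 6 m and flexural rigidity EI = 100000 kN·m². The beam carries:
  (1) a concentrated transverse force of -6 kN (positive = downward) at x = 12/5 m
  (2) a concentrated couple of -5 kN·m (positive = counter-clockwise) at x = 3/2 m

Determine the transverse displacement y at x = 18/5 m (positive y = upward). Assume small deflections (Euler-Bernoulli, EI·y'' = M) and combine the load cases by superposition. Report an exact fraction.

Load 1 — point force P=-6 kN at a=12/5 m (b=L-a=18/5):
  y_1 = -Pa(L-x)(2Lx-a²-x²)/(6LEI)  [x>a] = -(-6)·(12/5)·(6-(18/5))·(2·6·(18/5)-(12/5)²-(18/5)²)/(6·6·100000) = 459/1953125 m
Load 2 — applied couple M₀=-5 kN·m at a=3/2 m (b=L-a=9/2):
  y_2 = (M₀x³/(6L)-M₀(x-a)²/2+C₁x)/EI  [x>a] with C₁=M₀(3b²-L²)/(6L)=-55/16 = ((-5)·(18/5)³/(6·6)-(-5)·((18/5)-(3/2))²/2+(-55/16)·(18/5))/100000 = -783/10000000 m
Superposition: y = Σ y_i = 39177/250000000 m ≈ 0.000157 m

y(18/5) = 39177/250000000 m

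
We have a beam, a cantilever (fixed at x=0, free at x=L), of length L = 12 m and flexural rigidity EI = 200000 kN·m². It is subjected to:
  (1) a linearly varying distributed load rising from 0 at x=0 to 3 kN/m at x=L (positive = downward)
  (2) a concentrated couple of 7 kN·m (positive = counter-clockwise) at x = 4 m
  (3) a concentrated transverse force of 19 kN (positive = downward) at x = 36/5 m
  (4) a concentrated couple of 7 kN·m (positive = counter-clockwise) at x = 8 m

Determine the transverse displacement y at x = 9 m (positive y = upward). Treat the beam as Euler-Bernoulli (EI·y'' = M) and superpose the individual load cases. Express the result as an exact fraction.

Load 1 — triangular load w₀=3 kN/m (0→w₀ over full span):
  y_1 = (w₀Lx³/12-w₀L²x²/6-w₀x⁵/(120L))/EI = (3·12·9³/12-3·12²·9²/6-3·9⁵/(120·12))/200000 = -602883/32000000 m
Load 2 — applied couple M₀=7 kN·m at a=4 m (b=L-a=8):
  y_2 = M₀a(2x-a)/(2EI)  [x>a] = 7·4·(2·9-4)/(2·200000) = 49/50000 m
Load 3 — point force P=19 kN at a=36/5 m (b=L-a=24/5):
  y_3 = -Pa²(3x-a)/(6EI)  [x>a] = -19·(36/5)²·(3·9-(36/5))/(6·200000) = -50787/3125000 m
Load 4 — applied couple M₀=7 kN·m at a=8 m (b=L-a=4):
  y_4 = M₀a(2x-a)/(2EI)  [x>a] = 7·8·(2·9-8)/(2·200000) = 7/5000 m
Superposition: y = Σ y_i = -26169547/800000000 m ≈ -0.032712 m

y(9) = -26169547/800000000 m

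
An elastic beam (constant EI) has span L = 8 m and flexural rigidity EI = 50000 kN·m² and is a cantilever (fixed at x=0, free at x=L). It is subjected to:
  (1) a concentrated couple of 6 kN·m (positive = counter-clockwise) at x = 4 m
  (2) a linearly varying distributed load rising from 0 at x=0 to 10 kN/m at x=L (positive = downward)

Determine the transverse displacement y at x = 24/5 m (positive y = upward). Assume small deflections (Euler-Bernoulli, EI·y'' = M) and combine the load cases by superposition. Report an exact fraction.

y(24/5) = -328059/9765625 m

Load 1 — applied couple M₀=6 kN·m at a=4 m (b=L-a=4):
  y_1 = M₀a(2x-a)/(2EI)  [x>a] = 6·4·(2·(24/5)-4)/(2·50000) = 21/15625 m
Load 2 — triangular load w₀=10 kN/m (0→w₀ over full span):
  y_2 = (w₀Lx³/12-w₀L²x²/6-w₀x⁵/(120L))/EI = (10·8·(24/5)³/12-10·8²·(24/5)²/6-10·(24/5)⁵/(120·8))/50000 = -341184/9765625 m
Superposition: y = Σ y_i = -328059/9765625 m ≈ -0.033593 m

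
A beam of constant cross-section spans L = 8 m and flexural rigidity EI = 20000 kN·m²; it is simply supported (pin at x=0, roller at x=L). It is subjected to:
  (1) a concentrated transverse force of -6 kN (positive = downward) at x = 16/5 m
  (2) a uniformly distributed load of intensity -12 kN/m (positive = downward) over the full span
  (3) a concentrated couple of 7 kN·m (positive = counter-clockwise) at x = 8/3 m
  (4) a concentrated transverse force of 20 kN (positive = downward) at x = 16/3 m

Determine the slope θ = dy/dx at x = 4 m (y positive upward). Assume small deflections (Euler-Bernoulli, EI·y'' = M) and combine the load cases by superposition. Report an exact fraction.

Load 1 — point force P=-6 kN at a=16/5 m (b=L-a=24/5):
  θ_1 = -Pa(2L²-6Lx+3x²+a²)/(6LEI)  [x>a] = -(-6)·(16/5)·(2·8²-6·8·4+3·4²+(16/5)²)/(6·8·20000) = -9/78125 rad
Load 2 — uniform load w=-12 kN/m over full span:
  θ_2 = -w(L³-6Lx²+4x³)/(24EI) = -(-12)·(8³-6·8·4²+4·4³)/(24·20000) = 0 rad
Load 3 — applied couple M₀=7 kN·m at a=8/3 m (b=L-a=16/3):
  θ_3 = (M₀x²/(2L)-M₀(x-a)+C₁)/EI  [x>a] with C₁=M₀(3b²-L²)/(6L)=28/9 = (7·4²/(2·8)-7·(4-(8/3))+(28/9))/20000 = 7/180000 rad
Load 4 — point force P=20 kN at a=16/3 m (b=L-a=8/3):
  θ_4 = -Pb(L²-b²-3x²)/(6LEI)  [x≤a] = -20·(8/3)·(8²-(8/3)²-3·4²)/(6·8·20000) = -1/2025 rad
Superposition: θ = Σ θ_i = -115453/202500000 rad ≈ -0.000570 rad

θ(4) = -115453/202500000 rad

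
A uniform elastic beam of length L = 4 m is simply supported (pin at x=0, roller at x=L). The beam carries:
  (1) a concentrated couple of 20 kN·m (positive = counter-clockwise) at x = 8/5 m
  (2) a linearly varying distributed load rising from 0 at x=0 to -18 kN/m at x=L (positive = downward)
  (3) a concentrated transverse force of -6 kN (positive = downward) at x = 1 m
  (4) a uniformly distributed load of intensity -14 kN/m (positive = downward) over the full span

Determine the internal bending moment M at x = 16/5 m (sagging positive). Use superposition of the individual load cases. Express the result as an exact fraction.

Load 1 — applied couple M₀=20 kN·m at a=8/5 m (b=L-a=12/5):
  M_1 = M₀x/L - M₀  [x>a] = 20·(16/5)/4 - 20 = -4 kN·m
Load 2 — triangular load w₀=-18 kN/m (0→w₀ over full span):
  M_2 = w₀Lx/6 - w₀x³/(6L) = (-18)·4·(16/5)/6 - (-18)·(16/5)³/(6·4) = -1728/125 kN·m
Load 3 — point force P=-6 kN at a=1 m (b=L-a=3):
  M_3 = Pa(L-x)/L  [x>a] = (-6)·1·(4-(16/5))/4 = -6/5 kN·m
Load 4 — uniform load w=-14 kN/m over full span:
  M_4 = wx(L-x)/2 = (-14)·(16/5)·(4-(16/5))/2 = -448/25 kN·m
Superposition: M = Σ M_i = -4618/125 kN·m ≈ -36.944000 kN·m

M(16/5) = -4618/125 kN·m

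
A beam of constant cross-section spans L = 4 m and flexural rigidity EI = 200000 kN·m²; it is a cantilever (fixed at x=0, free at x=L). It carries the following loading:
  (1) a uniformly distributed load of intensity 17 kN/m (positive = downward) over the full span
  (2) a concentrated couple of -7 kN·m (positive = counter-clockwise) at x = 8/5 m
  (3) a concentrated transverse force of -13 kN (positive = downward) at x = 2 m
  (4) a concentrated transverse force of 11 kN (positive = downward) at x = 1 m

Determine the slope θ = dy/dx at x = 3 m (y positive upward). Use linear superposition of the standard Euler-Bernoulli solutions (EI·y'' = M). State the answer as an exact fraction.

Load 1 — uniform load w=17 kN/m over full span:
  θ_1 = -wx(x²-3Lx+3L²)/(6EI) = -17·3·(3²-3·4·3+3·4²)/(6·200000) = -357/400000 rad
Load 2 — applied couple M₀=-7 kN·m at a=8/5 m (b=L-a=12/5):
  θ_2 = M₀a/EI  [x>a] = (-7)·(8/5)/200000 = -7/125000 rad
Load 3 — point force P=-13 kN at a=2 m (b=L-a=2):
  θ_3 = -Pa²/(2EI)  [x>a] = -(-13)·2²/(2·200000) = 13/100000 rad
Load 4 — point force P=11 kN at a=1 m (b=L-a=3):
  θ_4 = -Pa²/(2EI)  [x>a] = -11·1²/(2·200000) = -11/400000 rad
Superposition: θ = Σ θ_i = -423/500000 rad ≈ -0.000846 rad

θ(3) = -423/500000 rad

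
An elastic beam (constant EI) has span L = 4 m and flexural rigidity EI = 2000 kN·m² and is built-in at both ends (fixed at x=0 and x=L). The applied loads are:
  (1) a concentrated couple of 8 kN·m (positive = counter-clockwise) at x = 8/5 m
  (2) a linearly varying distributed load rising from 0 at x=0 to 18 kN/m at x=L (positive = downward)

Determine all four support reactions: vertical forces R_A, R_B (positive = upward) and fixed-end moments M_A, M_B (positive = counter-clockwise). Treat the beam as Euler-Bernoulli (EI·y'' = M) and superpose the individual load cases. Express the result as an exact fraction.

R_A = 342/25 kN, M_A = 264/25 kN·m, R_B = 558/25 kN, M_B = -296/25 kN·m

Load 1 — applied couple M₀=8 kN·m at a=8/5 m (b=L-a=12/5):
  R_A = 6M₀ab/L³ = 6·8·(8/5)·(12/5)/4³ = 72/25 kN
  M_A = M₀b(2a-b)/L² = 8·(12/5)·(2·(8/5)-(12/5))/4² = 24/25 kN·m
  R_B = -6M₀ab/L³ = -6·8·(8/5)·(12/5)/4³ = -72/25 kN
  M_B = M₀a(2b-a)/L² = 8·(8/5)·(2·(12/5)-(8/5))/4² = 64/25 kN·m
Load 2 — triangular load w₀=18 kN/m (0→w₀ over full span):
  R_A = 3w₀L/20 = 3·18·4/20 = 54/5 kN
  M_A = w₀L²/30 = 18·4²/30 = 48/5 kN·m
  R_B = 7w₀L/20 = 7·18·4/20 = 126/5 kN
  M_B = -w₀L²/20 = -18·4²/20 = -72/5 kN·m
Superposition: R_A = 342/25 kN, M_A = 264/25 kN·m, R_B = 558/25 kN, M_B = -296/25 kN·m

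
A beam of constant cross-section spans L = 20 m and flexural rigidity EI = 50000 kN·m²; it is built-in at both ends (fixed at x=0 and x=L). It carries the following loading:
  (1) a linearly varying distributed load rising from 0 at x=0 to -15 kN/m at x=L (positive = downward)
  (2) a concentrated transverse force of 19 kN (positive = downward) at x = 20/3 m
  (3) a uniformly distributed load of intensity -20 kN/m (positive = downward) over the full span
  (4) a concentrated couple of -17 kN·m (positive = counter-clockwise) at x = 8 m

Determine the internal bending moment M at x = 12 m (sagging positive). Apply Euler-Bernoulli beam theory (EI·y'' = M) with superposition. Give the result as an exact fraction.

Load 1 — triangular load w₀=-15 kN/m (0→w₀ over full span):
  M_1 = 3w₀Lx/20 - w₀L²/30 - w₀x³/(6L) = 3·(-15)·20·12/20 - (-15)·20²/30 - (-15)·12³/(6·20) = -124 kN·m
Load 2 — point force P=19 kN at a=20/3 m (b=L-a=40/3):
  M_2 = Pa²(a+3b)(L-x)/L³ - Pa²b/L²  [x>a] = 19·(20/3)²·((20/3)+3·(40/3))·(20-12)/20³ - 19·(20/3)²·(40/3)/20² = 304/27 kN·m
Load 3 — uniform load w=-20 kN/m over full span:
  M_3 = wLx/2 - wL²/12 - wx²/2 = (-20)·20·12/2 - (-20)·20²/12 - (-20)·12²/2 = -880/3 kN·m
Load 4 — applied couple M₀=-17 kN·m at a=8 m (b=L-a=12):
  M_4 = R_Ax - M_A - M₀  [x>a] with R_A=-153/125, M_A=-51/25 = (-153/125)·12 - (-51/25) - (-17) = 544/125 kN·m
Superposition: M = Σ M_i = -1355812/3375 kN·m ≈ -401.722074 kN·m

M(12) = -1355812/3375 kN·m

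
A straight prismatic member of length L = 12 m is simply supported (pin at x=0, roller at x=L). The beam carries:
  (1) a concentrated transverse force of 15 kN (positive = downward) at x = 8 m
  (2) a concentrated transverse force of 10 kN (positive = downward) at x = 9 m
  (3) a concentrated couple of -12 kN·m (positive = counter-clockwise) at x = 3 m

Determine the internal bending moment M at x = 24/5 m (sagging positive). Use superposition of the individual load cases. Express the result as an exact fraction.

Load 1 — point force P=15 kN at a=8 m (b=L-a=4):
  M_1 = Pbx/L  [x≤a] = 15·4·(24/5)/12 = 24 kN·m
Load 2 — point force P=10 kN at a=9 m (b=L-a=3):
  M_2 = Pbx/L  [x≤a] = 10·3·(24/5)/12 = 12 kN·m
Load 3 — applied couple M₀=-12 kN·m at a=3 m (b=L-a=9):
  M_3 = M₀x/L - M₀  [x>a] = (-12)·(24/5)/12 - (-12) = 36/5 kN·m
Superposition: M = Σ M_i = 216/5 kN·m ≈ 43.200000 kN·m

M(24/5) = 216/5 kN·m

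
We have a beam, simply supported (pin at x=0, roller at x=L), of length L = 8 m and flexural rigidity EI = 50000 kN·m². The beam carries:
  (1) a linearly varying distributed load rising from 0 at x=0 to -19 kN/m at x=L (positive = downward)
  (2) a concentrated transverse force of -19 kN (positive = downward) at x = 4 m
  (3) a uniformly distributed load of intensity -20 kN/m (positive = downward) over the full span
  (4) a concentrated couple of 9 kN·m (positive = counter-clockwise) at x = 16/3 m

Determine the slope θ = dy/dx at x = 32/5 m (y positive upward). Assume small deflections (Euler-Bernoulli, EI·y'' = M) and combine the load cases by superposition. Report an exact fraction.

θ(32/5) = -787453/70312500 rad

Load 1 — triangular load w₀=-19 kN/m (0→w₀ over full span):
  θ_1 = -w₀(7L⁴-30L²x²+15x⁴)/(360LEI) = -(-19)·(7·8⁴-30·8²·(32/5)²+15·(32/5)⁴)/(360·8·50000) = -57532/17578125 rad
Load 2 — point force P=-19 kN at a=4 m (b=L-a=4):
  θ_2 = -Pa(2L²-6Lx+3x²+a²)/(6LEI)  [x>a] = -(-19)·4·(2·8²-6·8·(32/5)+3·(32/5)²+4²)/(6·8·50000) = -399/312500 rad
Load 3 — uniform load w=-20 kN/m over full span:
  θ_3 = -w(L³-6Lx²+4x³)/(24EI) = -(-20)·(8³-6·8·(32/5)²+4·(32/5)³)/(24·50000) = -528/78125 rad
Load 4 — applied couple M₀=9 kN·m at a=16/3 m (b=L-a=8/3):
  θ_4 = (M₀x²/(2L)-M₀(x-a)+C₁)/EI  [x>a] with C₁=M₀(3b²-L²)/(6L)=-8 = (9·(32/5)²/(2·8)-9·((32/5)-(16/3))+(-8))/50000 = 17/156250 rad
Superposition: θ = Σ θ_i = -787453/70312500 rad ≈ -0.011199 rad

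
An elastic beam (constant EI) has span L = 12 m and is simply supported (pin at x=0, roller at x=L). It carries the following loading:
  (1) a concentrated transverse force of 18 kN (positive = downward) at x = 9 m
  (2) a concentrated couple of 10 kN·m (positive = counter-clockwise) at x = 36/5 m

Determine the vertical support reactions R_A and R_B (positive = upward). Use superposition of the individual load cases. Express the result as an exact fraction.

R_A = 16/3 kN, R_B = 38/3 kN

Load 1 — point force P=18 kN at a=9 m (b=L-a=3):
  R_A = Pb/L = 18·3/12 = 9/2 kN
  R_B = Pa/L = 18·9/12 = 27/2 kN
Load 2 — applied couple M₀=10 kN·m at a=36/5 m (b=L-a=24/5):
  R_A = M₀/L = 10/12 = 5/6 kN
  R_B = -M₀/L = -10/12 = -5/6 kN
Superposition: R_A = 16/3 kN, R_B = 38/3 kN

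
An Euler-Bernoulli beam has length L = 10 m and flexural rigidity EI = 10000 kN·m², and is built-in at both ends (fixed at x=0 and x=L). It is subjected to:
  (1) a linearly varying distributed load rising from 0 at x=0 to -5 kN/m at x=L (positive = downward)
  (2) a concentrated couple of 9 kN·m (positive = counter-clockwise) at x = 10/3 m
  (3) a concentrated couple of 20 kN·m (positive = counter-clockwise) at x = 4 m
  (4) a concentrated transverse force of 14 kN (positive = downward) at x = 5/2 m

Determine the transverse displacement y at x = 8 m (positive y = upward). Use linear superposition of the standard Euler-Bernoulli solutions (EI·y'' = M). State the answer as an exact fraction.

Load 1 — triangular load w₀=-5 kN/m (0→w₀ over full span):
  y_1 = -w₀x²(L-x)²(x+2L)/(120LEI) = -(-5)·8²·(10-8)²·(8+2·10)/(120·10·10000) = 28/9375 m
Load 2 — applied couple M₀=9 kN·m at a=10/3 m (b=L-a=20/3):
  y_2 = (R_Ax³/6 - M_Ax²/2 - M₀(x-a)²/2)/EI  [x>a] with R_A=6/5, M_A=0 = ((6/5)·8³/6 - 0·8²/2 - 9·(8-(10/3))²/2)/10000 = 11/25000 m
Load 3 — applied couple M₀=20 kN·m at a=4 m (b=L-a=6):
  y_3 = (R_Ax³/6 - M_Ax²/2 - M₀(x-a)²/2)/EI  [x>a] with R_A=72/25, M_A=12/5 = ((72/25)·8³/6 - (12/5)·8²/2 - 20·(8-4)²/2)/10000 = 14/15625 m
Load 4 — point force P=14 kN at a=5/2 m (b=L-a=15/2):
  y_4 = -Pa²(L-x)²(3bL-(3b+a)(L-x))/(6L³EI)  [x>a] = -14·(5/2)²·(10-8)²·(3·(15/2)·10-(3·(15/2)+(5/2))·(10-8))/(6·10³·10000) = -49/48000 m
Superposition: y = Σ y_i = 19811/6000000 m ≈ 0.003302 m

y(8) = 19811/6000000 m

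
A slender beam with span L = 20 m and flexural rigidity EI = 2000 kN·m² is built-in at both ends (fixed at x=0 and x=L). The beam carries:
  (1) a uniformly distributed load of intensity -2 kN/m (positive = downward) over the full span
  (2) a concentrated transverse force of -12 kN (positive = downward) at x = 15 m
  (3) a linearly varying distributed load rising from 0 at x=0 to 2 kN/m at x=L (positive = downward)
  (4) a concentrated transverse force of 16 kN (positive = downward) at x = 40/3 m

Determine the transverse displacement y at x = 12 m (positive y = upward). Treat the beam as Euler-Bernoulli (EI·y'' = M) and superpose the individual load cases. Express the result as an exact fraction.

Load 1 — uniform load w=-2 kN/m over full span:
  y_1 = -wx²(L-x)²/(24EI) = -(-2)·12²·(20-12)²/(24·2000) = 48/125 m
Load 2 — point force P=-12 kN at a=15 m (b=L-a=5):
  y_2 = -Pb²x²(3aL-(3a+b)x)/(6L³EI)  [x≤a] = -(-12)·5²·12²·(3·15·20-(3·15+5)·12)/(6·20³·2000) = 27/200 m
Load 3 — triangular load w₀=2 kN/m (0→w₀ over full span):
  y_3 = -w₀x²(L-x)²(x+2L)/(120LEI) = -2·12²·(20-12)²·(12+2·20)/(120·20·2000) = -624/3125 m
Load 4 — point force P=16 kN at a=40/3 m (b=L-a=20/3):
  y_4 = -Pb²x²(3aL-(3a+b)x)/(6L³EI)  [x≤a] = -16·(20/3)²·12²·(3·(40/3)·20-(3·(40/3)+(20/3))·12)/(6·20³·2000) = -32/125 m
Superposition: y = Σ y_i = 1583/25000 m ≈ 0.063320 m

y(12) = 1583/25000 m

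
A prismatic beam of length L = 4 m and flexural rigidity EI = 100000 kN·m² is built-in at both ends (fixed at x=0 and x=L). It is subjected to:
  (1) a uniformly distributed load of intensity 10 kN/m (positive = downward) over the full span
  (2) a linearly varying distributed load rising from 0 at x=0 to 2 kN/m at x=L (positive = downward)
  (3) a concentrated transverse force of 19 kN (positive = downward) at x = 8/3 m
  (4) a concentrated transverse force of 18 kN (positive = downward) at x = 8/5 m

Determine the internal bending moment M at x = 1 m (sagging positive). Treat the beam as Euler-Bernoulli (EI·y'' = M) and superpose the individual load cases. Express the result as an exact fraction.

Load 1 — uniform load w=10 kN/m over full span:
  M_1 = wLx/2 - wL²/12 - wx²/2 = 10·4·1/2 - 10·4²/12 - 10·1²/2 = 5/3 kN·m
Load 2 — triangular load w₀=2 kN/m (0→w₀ over full span):
  M_2 = 3w₀Lx/20 - w₀L²/30 - w₀x³/(6L) = 3·2·4·1/20 - 2·4²/30 - 2·1³/(6·4) = 1/20 kN·m
Load 3 — point force P=19 kN at a=8/3 m (b=L-a=4/3):
  M_3 = Pb²(3a+b)x/L³ - Pab²/L²  [x≤a] = 19·(4/3)²·(3·(8/3)+(4/3))·1/4³ - 19·(8/3)·(4/3)²/4² = -19/27 kN·m
Load 4 — point force P=18 kN at a=8/5 m (b=L-a=12/5):
  M_4 = Pb²(3a+b)x/L³ - Pab²/L²  [x≤a] = 18·(12/5)²·(3·(8/5)+(12/5))·1/4³ - 18·(8/5)·(12/5)²/4² = 162/125 kN·m
Superposition: M = Σ M_i = 31171/13500 kN·m ≈ 2.308963 kN·m

M(1) = 31171/13500 kN·m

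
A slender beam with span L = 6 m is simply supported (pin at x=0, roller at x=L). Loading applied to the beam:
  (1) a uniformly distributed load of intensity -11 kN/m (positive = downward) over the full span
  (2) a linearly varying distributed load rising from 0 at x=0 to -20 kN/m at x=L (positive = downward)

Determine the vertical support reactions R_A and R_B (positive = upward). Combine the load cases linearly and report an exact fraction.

Load 1 — uniform load w=-11 kN/m over full span:
  R_A = wL/2 = (-11)·6/2 = -33 kN
  R_B = wL/2 = (-11)·6/2 = -33 kN
Load 2 — triangular load w₀=-20 kN/m (0→w₀ over full span):
  R_A = w₀L/6 = (-20)·6/6 = -20 kN
  R_B = w₀L/3 = (-20)·6/3 = -40 kN
Superposition: R_A = -53 kN, R_B = -73 kN

R_A = -53 kN, R_B = -73 kN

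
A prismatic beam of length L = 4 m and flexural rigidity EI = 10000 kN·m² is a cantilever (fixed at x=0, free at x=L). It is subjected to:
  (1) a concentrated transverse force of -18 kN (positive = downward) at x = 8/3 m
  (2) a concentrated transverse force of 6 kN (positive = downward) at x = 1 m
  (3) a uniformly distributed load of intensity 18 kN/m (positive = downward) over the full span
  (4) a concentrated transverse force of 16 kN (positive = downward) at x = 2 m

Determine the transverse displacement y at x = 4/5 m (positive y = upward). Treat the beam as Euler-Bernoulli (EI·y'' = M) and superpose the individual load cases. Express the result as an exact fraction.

Load 1 — point force P=-18 kN at a=8/3 m (b=L-a=4/3):
  y_1 = -Px²(3a-x)/(6EI)  [x≤a] = -(-18)·(4/5)²·(3·(8/3)-(4/5))/(6·10000) = 108/78125 m
Load 2 — point force P=6 kN at a=1 m (b=L-a=3):
  y_2 = -Px²(3a-x)/(6EI)  [x≤a] = -6·(4/5)²·(3·1-(4/5))/(6·10000) = -11/78125 m
Load 3 — uniform load w=18 kN/m over full span:
  y_3 = -wx²(x²-4Lx+6L²)/(24EI) = -18·(4/5)²·((4/5)²-4·4·(4/5)+6·4²)/(24·10000) = -1572/390625 m
Load 4 — point force P=16 kN at a=2 m (b=L-a=2):
  y_4 = -Px²(3a-x)/(6EI)  [x≤a] = -16·(4/5)²·(3·2-(4/5))/(6·10000) = -208/234375 m
Superposition: y = Σ y_i = -4301/1171875 m ≈ -0.003670 m

y(4/5) = -4301/1171875 m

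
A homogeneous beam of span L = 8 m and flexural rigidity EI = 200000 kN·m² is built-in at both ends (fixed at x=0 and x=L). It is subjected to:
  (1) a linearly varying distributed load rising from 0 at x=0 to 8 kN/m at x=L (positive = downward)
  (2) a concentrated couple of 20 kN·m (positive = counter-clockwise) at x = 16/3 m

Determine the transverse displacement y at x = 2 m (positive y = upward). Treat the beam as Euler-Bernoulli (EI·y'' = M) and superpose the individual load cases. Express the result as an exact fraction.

Load 1 — triangular load w₀=8 kN/m (0→w₀ over full span):
  y_1 = -w₀x²(L-x)²(x+2L)/(120LEI) = -8·2²·(8-2)²·(2+2·8)/(120·8·200000) = -27/250000 m
Load 2 — applied couple M₀=20 kN·m at a=16/3 m (b=L-a=8/3):
  y_2 = (R_Ax³/6 - M_Ax²/2)/EI  [x≤a] with R_A=10/3, M_A=20/3 = ((10/3)·2³/6 - (20/3)·2²/2)/200000 = -1/22500 m
Superposition: y = Σ y_i = -343/2250000 m ≈ -0.000152 m

y(2) = -343/2250000 m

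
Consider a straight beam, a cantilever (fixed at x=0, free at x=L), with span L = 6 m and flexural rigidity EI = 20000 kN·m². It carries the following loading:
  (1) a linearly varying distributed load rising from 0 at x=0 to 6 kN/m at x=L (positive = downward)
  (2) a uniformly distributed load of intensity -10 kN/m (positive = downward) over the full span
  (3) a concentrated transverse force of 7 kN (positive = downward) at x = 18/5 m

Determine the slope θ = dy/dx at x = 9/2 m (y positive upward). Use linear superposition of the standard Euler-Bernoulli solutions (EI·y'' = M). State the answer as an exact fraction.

Load 1 — triangular load w₀=6 kN/m (0→w₀ over full span):
  θ_1 = (w₀Lx²/4-w₀L²x/3-w₀x⁴/(24L))/EI = (6·6·(9/2)²/4-6·6²·(9/2)/3-6·(9/2)⁴/(24·6))/20000 = -20331/2560000 rad
Load 2 — uniform load w=-10 kN/m over full span:
  θ_2 = -wx(x²-3Lx+3L²)/(6EI) = -(-10)·(9/2)·((9/2)²-3·6·(9/2)+3·6²)/(6·20000) = 567/32000 rad
Load 3 — point force P=7 kN at a=18/5 m (b=L-a=12/5):
  θ_3 = -Pa²/(2EI)  [x>a] = -7·(18/5)²/(2·20000) = -567/250000 rad
Superposition: θ = Σ θ_i = 480573/64000000 rad ≈ 0.007509 rad

θ(9/2) = 480573/64000000 rad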